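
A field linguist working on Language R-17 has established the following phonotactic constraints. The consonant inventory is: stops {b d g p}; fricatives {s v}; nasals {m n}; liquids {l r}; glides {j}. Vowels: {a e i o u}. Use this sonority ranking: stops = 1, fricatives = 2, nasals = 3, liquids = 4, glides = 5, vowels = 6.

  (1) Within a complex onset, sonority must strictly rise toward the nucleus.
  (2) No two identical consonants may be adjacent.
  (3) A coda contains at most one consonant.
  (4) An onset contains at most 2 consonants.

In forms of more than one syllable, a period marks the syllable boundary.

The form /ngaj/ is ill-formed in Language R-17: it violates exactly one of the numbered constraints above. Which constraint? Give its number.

1

/ngaj/: syllable 1 onset /ng/: /n/ (nasal, 3) → /g/ (stop, 1) does not rise.
This is a violation of constraint 1: "Within a complex onset, sonority must strictly rise toward the nucleus."
The remaining constraints (2, 3, 4) are satisfied.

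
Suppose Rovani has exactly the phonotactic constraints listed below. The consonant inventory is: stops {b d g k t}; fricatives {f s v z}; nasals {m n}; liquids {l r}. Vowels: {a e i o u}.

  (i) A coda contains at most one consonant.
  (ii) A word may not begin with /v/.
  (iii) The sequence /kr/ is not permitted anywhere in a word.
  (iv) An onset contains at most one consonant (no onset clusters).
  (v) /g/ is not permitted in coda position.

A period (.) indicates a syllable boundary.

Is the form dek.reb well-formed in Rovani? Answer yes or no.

dek.reb — violates constraint (iii): contains banned sequence /kr/ → ill-formed

no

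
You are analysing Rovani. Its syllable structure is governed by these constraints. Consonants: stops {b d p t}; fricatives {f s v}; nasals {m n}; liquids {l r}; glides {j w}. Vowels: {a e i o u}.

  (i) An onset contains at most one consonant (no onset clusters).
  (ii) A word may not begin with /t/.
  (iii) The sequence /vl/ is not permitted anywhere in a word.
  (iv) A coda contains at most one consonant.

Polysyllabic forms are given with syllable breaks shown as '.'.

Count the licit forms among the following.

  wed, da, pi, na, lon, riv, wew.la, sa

wed — σ1 onset /w/, coda /d/ ok → licit
da — σ1 onset /d/, coda /∅/ ok → licit
pi — σ1 onset /p/, coda /∅/ ok → licit
na — σ1 onset /n/, coda /∅/ ok → licit
lon — σ1 onset /l/, coda /n/ ok → licit
riv — σ1 onset /r/, coda /v/ ok → licit
wew.la — σ1 onset /w/, coda /w/ ok; σ2 onset /l/, coda /∅/ ok → licit
sa — σ1 onset /s/, coda /∅/ ok → licit
Licit: wed, da, pi, na, lon, riv, wew.la, sa → 8.

8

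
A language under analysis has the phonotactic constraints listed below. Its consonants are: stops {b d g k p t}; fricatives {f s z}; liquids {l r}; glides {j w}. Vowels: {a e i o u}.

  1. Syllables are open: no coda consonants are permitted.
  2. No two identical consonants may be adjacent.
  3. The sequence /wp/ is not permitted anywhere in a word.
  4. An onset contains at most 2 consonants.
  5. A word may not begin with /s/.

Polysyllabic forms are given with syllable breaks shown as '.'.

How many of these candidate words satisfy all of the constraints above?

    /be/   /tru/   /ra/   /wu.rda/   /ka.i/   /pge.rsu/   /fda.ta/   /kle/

8

/be/ — σ1 onset /b/, coda /∅/ ok → licit
/tru/ — σ1 onset /tr/ (2C), coda /∅/ ok → licit
/ra/ — σ1 onset /r/, coda /∅/ ok → licit
/wu.rda/ — σ1 onset /w/, coda /∅/ ok; σ2 onset /rd/ (2C), coda /∅/ ok → licit
/ka.i/ — σ1 onset /k/, coda /∅/ ok; σ2 onset /∅/, coda /∅/ ok → licit
/pge.rsu/ — σ1 onset /pg/ (2C), coda /∅/ ok; σ2 onset /rs/ (2C), coda /∅/ ok → licit
/fda.ta/ — σ1 onset /fd/ (2C), coda /∅/ ok; σ2 onset /t/, coda /∅/ ok → licit
/kle/ — σ1 onset /kl/ (2C), coda /∅/ ok → licit
Licit: /be/, /tru/, /ra/, /wu.rda/, /ka.i/, /pge.rsu/, /fda.ta/, /kle/ → 8.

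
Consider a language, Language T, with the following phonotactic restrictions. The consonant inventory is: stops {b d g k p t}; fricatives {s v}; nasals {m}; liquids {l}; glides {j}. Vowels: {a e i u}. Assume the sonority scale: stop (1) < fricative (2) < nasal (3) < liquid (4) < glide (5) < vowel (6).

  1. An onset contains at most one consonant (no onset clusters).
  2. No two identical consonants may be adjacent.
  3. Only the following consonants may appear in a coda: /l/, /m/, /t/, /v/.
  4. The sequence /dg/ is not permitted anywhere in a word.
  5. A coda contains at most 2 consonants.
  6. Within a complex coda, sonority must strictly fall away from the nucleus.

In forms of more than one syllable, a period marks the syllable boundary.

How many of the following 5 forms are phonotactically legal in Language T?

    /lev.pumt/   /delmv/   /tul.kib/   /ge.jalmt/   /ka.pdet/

/lev.pumt/ — σ1 onset /l/, coda /v/ ok; σ2 onset /p/, coda /mt/ (3→1 falls) ok → phonotactically legal
/delmv/ — violates constraint 5: syllable 1 coda /lmv/ has 3 consonants (> 2) → phonotactically illegal
/tul.kib/ — violates constraint 3: syllable 2 coda contains /b/, which is not a licensed coda consonant → phonotactically illegal
/ge.jalmt/ — violates constraint 5: syllable 2 coda /lmt/ has 3 consonants (> 2) → phonotactically illegal
/ka.pdet/ — violates constraint 1: syllable 2 onset /pd/ has 2 consonants (> 1) → phonotactically illegal
Phonotactically legal: /lev.pumt/ → 1.

1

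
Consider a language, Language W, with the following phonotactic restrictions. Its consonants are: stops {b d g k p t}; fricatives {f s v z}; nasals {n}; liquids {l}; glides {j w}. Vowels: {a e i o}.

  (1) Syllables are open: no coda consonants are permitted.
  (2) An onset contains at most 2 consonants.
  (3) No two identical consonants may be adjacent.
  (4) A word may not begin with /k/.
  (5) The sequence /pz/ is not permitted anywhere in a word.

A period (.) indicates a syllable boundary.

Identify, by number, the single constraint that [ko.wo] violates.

4

[ko.wo]: word begins with /k/.
This is a violation of constraint 4: "A word may not begin with /k/."
The remaining constraints (1, 2, 3, 5) are satisfied.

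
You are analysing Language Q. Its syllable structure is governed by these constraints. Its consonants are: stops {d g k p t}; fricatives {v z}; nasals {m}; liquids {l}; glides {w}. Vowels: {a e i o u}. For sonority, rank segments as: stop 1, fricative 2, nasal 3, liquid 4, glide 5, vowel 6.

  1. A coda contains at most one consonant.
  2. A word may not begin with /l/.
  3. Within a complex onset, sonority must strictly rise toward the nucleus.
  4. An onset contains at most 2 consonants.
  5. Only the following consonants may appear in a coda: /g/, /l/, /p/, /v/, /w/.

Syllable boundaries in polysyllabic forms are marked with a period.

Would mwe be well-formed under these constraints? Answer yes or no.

yes

mwe — σ1 onset /mw/ (3→5 rises), coda /∅/ ok → well-formed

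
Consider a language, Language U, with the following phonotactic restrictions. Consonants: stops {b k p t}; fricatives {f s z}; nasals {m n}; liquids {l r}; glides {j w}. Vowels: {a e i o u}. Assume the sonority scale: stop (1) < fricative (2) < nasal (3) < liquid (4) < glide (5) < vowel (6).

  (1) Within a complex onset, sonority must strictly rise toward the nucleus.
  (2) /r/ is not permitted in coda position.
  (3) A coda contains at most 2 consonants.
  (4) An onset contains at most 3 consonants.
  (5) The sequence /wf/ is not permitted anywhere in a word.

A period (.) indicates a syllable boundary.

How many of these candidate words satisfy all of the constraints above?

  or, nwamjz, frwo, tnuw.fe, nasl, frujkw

2

or — violates constraint 2: syllable 1 coda contains /r/ → illicit
nwamjz — violates constraint 3: syllable 1 coda /mjz/ has 3 consonants (> 2) → illicit
frwo — σ1 onset /frw/ (2→4→5 rises), coda /∅/ ok → licit
tnuw.fe — violates constraint 5: contains banned sequence /wf/ → illicit
nasl — σ1 onset /n/, coda /sl/ (2C) ok → licit
frujkw — violates constraint 3: syllable 1 coda /jkw/ has 3 consonants (> 2) → illicit
Licit: frwo, nasl → 2.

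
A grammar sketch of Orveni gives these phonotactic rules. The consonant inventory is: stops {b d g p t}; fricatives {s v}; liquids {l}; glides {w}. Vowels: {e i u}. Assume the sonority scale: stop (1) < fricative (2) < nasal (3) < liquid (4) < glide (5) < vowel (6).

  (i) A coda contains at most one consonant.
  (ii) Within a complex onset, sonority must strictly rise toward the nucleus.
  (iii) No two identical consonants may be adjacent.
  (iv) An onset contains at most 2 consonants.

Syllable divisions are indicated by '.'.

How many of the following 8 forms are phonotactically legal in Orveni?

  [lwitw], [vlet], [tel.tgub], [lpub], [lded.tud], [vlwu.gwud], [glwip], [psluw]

1

[lwitw] — violates constraint (i): syllable 1 coda /tw/ has 2 consonants (> 1) → phonotactically illegal
[vlet] — σ1 onset /vl/ (2→4 rises), coda /t/ ok → phonotactically legal
[tel.tgub] — violates constraint (ii): syllable 2 onset /tg/: /t/ (stop, 1) → /g/ (stop, 1) does not rise → phonotactically illegal
[lpub] — violates constraint (ii): syllable 1 onset /lp/: /l/ (liquid, 4) → /p/ (stop, 1) does not rise → phonotactically illegal
[lded.tud] — violates constraint (ii): syllable 1 onset /ld/: /l/ (liquid, 4) → /d/ (stop, 1) does not rise → phonotactically illegal
[vlwu.gwud] — violates constraint (iv): syllable 1 onset /vlw/ has 3 consonants (> 2) → phonotactically illegal
[glwip] — violates constraint (iv): syllable 1 onset /glw/ has 3 consonants (> 2) → phonotactically illegal
[psluw] — violates constraint (iv): syllable 1 onset /psl/ has 3 consonants (> 2) → phonotactically illegal
Phonotactically legal: [vlet] → 1.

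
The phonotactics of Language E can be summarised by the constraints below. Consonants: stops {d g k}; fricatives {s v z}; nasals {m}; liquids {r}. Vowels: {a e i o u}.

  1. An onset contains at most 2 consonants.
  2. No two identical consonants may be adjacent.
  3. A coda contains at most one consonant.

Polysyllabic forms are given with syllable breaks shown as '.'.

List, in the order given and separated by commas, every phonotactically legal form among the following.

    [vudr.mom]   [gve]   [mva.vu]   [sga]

[gve], [mva.vu], [sga]

[vudr.mom] — violates constraint 3: syllable 1 coda /dr/ has 2 consonants (> 1) → phonotactically illegal
[gve] — σ1 onset /gv/ (2C), coda /∅/ ok → phonotactically legal
[mva.vu] — σ1 onset /mv/ (2C), coda /∅/ ok; σ2 onset /v/, coda /∅/ ok → phonotactically legal
[sga] — σ1 onset /sg/ (2C), coda /∅/ ok → phonotactically legal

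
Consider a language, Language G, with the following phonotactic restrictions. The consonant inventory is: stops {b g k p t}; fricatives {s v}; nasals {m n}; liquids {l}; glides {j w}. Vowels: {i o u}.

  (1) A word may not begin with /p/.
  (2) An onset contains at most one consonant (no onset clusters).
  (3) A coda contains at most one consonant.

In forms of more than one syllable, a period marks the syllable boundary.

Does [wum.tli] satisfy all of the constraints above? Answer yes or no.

no

[wum.tli] — violates constraint 2: syllable 2 onset /tl/ has 2 consonants (> 1) → phonotactically illegal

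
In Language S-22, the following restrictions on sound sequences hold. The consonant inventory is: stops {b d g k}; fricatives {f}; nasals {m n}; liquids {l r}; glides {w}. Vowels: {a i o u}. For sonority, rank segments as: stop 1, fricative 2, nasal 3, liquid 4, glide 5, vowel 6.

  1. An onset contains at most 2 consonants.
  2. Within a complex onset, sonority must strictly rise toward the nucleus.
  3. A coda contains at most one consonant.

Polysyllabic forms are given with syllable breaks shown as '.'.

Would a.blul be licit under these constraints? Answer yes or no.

yes

a.blul — σ1 onset /∅/, coda /∅/ ok; σ2 onset /bl/ (1→4 rises), coda /l/ ok → licit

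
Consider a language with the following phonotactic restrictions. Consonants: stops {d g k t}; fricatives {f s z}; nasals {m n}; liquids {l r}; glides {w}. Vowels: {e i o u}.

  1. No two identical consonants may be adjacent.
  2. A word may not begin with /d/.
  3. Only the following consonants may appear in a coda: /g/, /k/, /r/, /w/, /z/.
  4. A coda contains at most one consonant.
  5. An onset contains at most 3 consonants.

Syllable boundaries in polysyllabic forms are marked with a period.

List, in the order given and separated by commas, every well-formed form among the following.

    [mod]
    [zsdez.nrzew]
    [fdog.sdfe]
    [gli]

[mod] — violates constraint 3: syllable 1 coda contains /d/, which is not a licensed coda consonant → ill-formed
[zsdez.nrzew] — σ1 onset /zsd/ (3C), coda /z/ ok; σ2 onset /nrz/ (3C), coda /w/ ok → well-formed
[fdog.sdfe] — σ1 onset /fd/ (2C), coda /g/ ok; σ2 onset /sdf/ (3C), coda /∅/ ok → well-formed
[gli] — σ1 onset /gl/ (2C), coda /∅/ ok → well-formed

[zsdez.nrzew], [fdog.sdfe], [gli]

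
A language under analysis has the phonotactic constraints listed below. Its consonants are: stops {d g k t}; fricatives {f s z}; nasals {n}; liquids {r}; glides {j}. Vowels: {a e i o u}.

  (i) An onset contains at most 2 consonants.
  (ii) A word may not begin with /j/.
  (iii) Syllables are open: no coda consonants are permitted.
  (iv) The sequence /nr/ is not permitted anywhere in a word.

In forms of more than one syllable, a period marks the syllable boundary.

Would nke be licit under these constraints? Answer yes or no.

nke — σ1 onset /nk/ (2C), coda /∅/ ok → licit

yes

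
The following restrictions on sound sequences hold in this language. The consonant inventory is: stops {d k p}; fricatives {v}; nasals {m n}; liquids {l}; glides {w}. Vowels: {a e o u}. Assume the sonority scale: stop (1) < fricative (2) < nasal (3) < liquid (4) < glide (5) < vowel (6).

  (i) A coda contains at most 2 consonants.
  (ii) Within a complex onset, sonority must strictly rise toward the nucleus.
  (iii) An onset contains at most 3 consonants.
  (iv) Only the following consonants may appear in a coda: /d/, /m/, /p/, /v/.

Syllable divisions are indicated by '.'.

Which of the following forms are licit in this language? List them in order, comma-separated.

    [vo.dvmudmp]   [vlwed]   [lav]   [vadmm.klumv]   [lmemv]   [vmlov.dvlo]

[vlwed], [lav], [vmlov.dvlo]

[vo.dvmudmp] — violates constraint (i): syllable 2 coda /dmp/ has 3 consonants (> 2) → illicit
[vlwed] — σ1 onset /vlw/ (2→4→5 rises), coda /d/ ok → licit
[lav] — σ1 onset /l/, coda /v/ ok → licit
[vadmm.klumv] — violates constraint (i): syllable 1 coda /dmm/ has 3 consonants (> 2) → illicit
[lmemv] — violates constraint (ii): syllable 1 onset /lm/: /l/ (liquid, 4) → /m/ (nasal, 3) does not rise → illicit
[vmlov.dvlo] — σ1 onset /vml/ (2→3→4 rises), coda /v/ ok; σ2 onset /dvl/ (1→2→4 rises), coda /∅/ ok → licit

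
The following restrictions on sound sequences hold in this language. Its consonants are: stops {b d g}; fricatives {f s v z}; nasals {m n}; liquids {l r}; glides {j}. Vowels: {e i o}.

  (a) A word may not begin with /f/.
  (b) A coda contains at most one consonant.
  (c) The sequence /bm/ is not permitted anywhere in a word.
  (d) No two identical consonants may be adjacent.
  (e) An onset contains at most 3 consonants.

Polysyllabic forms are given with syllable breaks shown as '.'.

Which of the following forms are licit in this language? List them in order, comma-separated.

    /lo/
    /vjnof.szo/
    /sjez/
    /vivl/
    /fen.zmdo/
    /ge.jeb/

/lo/, /vjnof.szo/, /sjez/, /ge.jeb/

/lo/ — σ1 onset /l/, coda /∅/ ok → licit
/vjnof.szo/ — σ1 onset /vjn/ (3C), coda /f/ ok; σ2 onset /sz/ (2C), coda /∅/ ok → licit
/sjez/ — σ1 onset /sj/ (2C), coda /z/ ok → licit
/vivl/ — violates constraint (b): syllable 1 coda /vl/ has 2 consonants (> 1) → illicit
/fen.zmdo/ — violates constraint (a): word begins with /f/ → illicit
/ge.jeb/ — σ1 onset /g/, coda /∅/ ok; σ2 onset /j/, coda /b/ ok → licit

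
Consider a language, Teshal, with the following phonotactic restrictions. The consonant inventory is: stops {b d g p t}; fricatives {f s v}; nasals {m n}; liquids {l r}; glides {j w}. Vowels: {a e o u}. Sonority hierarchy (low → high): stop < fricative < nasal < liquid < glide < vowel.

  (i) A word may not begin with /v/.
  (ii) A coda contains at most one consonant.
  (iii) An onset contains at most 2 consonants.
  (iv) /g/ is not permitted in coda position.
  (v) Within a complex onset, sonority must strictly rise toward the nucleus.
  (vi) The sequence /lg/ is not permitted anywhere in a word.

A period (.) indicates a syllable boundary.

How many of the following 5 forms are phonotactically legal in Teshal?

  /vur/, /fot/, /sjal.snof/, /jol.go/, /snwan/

2

/vur/ — violates constraint (i): word begins with /v/ → phonotactically illegal
/fot/ — σ1 onset /f/, coda /t/ ok → phonotactically legal
/sjal.snof/ — σ1 onset /sj/ (2→5 rises), coda /l/ ok; σ2 onset /sn/ (2→3 rises), coda /f/ ok → phonotactically legal
/jol.go/ — violates constraint (vi): contains banned sequence /lg/ → phonotactically illegal
/snwan/ — violates constraint (iii): syllable 1 onset /snw/ has 3 consonants (> 2) → phonotactically illegal
Phonotactically legal: /fot/, /sjal.snof/ → 2.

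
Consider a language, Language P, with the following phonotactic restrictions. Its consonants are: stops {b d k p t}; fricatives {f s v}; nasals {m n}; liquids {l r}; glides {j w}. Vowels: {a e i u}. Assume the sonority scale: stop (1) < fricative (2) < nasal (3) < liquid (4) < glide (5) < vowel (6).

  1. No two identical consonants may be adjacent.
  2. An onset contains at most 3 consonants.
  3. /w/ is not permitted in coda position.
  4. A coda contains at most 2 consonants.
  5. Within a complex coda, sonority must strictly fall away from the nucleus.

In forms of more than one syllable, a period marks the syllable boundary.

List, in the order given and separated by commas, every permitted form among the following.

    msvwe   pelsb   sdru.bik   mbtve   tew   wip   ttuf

sdru.bik, wip

msvwe — violates constraint 2: syllable 1 onset /msvw/ has 4 consonants (> 3) → not permitted
pelsb — violates constraint 4: syllable 1 coda /lsb/ has 3 consonants (> 2) → not permitted
sdru.bik — σ1 onset /sdr/ (3C), coda /∅/ ok; σ2 onset /b/, coda /k/ ok → permitted
mbtve — violates constraint 2: syllable 1 onset /mbtv/ has 4 consonants (> 3) → not permitted
tew — violates constraint 3: syllable 1 coda contains /w/ → not permitted
wip — σ1 onset /w/, coda /p/ ok → permitted
ttuf — violates constraint 1: adjacent identical consonants /tt/ → not permitted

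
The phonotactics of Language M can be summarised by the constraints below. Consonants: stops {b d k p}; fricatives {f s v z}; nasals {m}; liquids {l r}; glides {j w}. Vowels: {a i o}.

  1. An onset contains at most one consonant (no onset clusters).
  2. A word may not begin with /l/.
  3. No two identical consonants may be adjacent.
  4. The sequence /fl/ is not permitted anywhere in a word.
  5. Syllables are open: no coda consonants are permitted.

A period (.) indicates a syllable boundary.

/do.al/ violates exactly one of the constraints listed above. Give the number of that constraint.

5

/do.al/: syllable 2 coda /l/ has 1 consonant (> 0).
This is a violation of constraint 5: "Syllables are open: no coda consonants are permitted."
The remaining constraints (1, 2, 3, 4) are satisfied.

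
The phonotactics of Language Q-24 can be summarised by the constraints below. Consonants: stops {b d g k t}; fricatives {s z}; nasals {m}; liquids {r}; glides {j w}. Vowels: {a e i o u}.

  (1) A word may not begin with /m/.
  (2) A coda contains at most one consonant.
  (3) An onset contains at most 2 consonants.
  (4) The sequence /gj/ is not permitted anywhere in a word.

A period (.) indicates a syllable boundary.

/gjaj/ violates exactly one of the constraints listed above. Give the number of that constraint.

4

/gjaj/: contains banned sequence /gj/.
This is a violation of constraint 4: "The sequence /gj/ is not permitted anywhere in a word."
The remaining constraints (1, 2, 3) are satisfied.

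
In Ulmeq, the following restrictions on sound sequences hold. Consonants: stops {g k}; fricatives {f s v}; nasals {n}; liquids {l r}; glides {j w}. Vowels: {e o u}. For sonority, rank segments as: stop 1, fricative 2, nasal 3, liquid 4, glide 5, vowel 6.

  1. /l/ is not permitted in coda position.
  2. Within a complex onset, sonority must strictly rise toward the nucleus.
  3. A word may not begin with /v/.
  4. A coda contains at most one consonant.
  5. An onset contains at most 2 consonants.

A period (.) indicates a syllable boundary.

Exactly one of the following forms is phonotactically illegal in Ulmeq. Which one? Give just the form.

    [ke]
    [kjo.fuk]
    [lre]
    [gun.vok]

[lre]

[ke] — σ1 onset /k/, coda /∅/ ok → phonotactically legal
[kjo.fuk] — σ1 onset /kj/ (1→5 rises), coda /∅/ ok; σ2 onset /f/, coda /k/ ok → phonotactically legal
[lre] — violates constraint 2: syllable 1 onset /lr/: /l/ (liquid, 4) → /r/ (liquid, 4) does not rise → phonotactically illegal
[gun.vok] — σ1 onset /g/, coda /n/ ok; σ2 onset /v/, coda /k/ ok → phonotactically legal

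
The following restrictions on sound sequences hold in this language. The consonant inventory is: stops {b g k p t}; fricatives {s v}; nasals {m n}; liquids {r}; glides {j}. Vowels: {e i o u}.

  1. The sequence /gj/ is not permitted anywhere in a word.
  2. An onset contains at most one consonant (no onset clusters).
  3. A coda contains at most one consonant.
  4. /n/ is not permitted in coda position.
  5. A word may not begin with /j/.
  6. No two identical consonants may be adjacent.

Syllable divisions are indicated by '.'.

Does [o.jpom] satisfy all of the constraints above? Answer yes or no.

[o.jpom] — violates constraint 2: syllable 2 onset /jp/ has 2 consonants (> 1) → phonotactically illegal

no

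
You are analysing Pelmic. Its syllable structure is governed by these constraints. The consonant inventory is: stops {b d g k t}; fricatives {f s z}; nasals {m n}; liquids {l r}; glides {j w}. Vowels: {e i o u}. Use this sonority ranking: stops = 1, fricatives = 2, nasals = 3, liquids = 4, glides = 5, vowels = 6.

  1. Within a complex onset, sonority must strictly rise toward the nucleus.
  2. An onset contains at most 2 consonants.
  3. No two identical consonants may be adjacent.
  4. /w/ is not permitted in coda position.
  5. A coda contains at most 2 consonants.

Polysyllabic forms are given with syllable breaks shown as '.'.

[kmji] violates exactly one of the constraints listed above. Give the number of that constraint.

[kmji]: syllable 1 onset /kmj/ has 3 consonants (> 2).
This is a violation of constraint 2: "An onset contains at most 2 consonants."
The remaining constraints (1, 3, 4, 5) are satisfied.

2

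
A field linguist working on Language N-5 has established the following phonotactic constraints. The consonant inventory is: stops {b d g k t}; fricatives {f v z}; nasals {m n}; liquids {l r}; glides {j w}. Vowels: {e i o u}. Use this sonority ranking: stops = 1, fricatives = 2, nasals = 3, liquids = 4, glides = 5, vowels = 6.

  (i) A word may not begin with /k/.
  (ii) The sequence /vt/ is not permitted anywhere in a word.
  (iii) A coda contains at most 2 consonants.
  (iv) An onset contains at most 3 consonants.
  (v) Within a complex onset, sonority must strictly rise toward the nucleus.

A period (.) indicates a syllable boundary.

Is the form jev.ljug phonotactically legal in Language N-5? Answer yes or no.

yes

jev.ljug — σ1 onset /j/, coda /v/ ok; σ2 onset /lj/ (4→5 rises), coda /g/ ok → phonotactically legal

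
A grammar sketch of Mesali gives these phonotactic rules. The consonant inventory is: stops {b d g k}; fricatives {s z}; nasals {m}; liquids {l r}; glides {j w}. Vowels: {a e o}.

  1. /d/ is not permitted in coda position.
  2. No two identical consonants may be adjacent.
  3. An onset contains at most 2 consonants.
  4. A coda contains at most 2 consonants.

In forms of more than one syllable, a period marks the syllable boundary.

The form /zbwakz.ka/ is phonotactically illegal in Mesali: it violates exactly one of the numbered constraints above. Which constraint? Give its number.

/zbwakz.ka/: syllable 1 onset /zbw/ has 3 consonants (> 2).
This is a violation of constraint 3: "An onset contains at most 2 consonants."
The remaining constraints (1, 2, 4) are satisfied.

3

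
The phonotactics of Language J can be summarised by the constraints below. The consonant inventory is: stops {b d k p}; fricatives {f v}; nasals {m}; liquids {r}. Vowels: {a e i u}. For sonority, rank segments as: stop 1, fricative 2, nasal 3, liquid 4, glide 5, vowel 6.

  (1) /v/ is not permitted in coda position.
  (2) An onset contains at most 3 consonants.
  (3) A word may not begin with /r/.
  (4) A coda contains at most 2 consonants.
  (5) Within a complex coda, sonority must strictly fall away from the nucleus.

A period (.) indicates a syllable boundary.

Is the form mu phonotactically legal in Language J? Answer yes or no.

mu — σ1 onset /m/, coda /∅/ ok → phonotactically legal

yes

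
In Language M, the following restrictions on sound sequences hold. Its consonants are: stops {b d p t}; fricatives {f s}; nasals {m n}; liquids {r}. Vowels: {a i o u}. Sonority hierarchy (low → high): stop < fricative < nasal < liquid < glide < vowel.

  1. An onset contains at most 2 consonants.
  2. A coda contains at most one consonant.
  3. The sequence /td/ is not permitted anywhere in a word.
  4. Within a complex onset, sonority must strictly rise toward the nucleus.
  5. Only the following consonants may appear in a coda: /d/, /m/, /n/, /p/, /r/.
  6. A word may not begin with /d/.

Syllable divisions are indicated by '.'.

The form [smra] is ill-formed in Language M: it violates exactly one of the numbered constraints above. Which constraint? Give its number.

[smra]: syllable 1 onset /smr/ has 3 consonants (> 2).
This is a violation of constraint 1: "An onset contains at most 2 consonants."
The remaining constraints (2, 3, 4, 5, 6) are satisfied.

1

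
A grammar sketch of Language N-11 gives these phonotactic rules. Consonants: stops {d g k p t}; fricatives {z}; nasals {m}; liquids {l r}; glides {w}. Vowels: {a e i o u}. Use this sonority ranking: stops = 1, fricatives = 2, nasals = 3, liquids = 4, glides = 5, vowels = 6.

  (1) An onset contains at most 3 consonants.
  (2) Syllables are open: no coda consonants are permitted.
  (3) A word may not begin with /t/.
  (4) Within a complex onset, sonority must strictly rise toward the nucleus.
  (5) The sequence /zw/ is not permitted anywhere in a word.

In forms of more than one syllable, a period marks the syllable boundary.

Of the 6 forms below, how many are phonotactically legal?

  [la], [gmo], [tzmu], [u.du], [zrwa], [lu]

5

[la] — σ1 onset /l/, coda /∅/ ok → phonotactically legal
[gmo] — σ1 onset /gm/ (1→3 rises), coda /∅/ ok → phonotactically legal
[tzmu] — violates constraint 3: word begins with /t/ → phonotactically illegal
[u.du] — σ1 onset /∅/, coda /∅/ ok; σ2 onset /d/, coda /∅/ ok → phonotactically legal
[zrwa] — σ1 onset /zrw/ (2→4→5 rises), coda /∅/ ok → phonotactically legal
[lu] — σ1 onset /l/, coda /∅/ ok → phonotactically legal
Phonotactically legal: [la], [gmo], [u.du], [zrwa], [lu] → 5.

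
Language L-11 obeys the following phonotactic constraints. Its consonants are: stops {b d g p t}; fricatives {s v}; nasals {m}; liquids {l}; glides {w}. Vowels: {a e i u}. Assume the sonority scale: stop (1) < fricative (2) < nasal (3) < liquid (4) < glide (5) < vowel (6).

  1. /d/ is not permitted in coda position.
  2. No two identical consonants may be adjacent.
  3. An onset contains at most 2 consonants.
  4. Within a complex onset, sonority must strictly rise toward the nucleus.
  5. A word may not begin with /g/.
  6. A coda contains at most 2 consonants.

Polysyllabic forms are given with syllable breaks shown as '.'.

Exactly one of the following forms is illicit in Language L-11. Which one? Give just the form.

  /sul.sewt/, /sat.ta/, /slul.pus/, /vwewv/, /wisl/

/sul.sewt/ — σ1 onset /s/, coda /l/ ok; σ2 onset /s/, coda /wt/ (2C) ok → licit
/sat.ta/ — violates constraint 2: adjacent identical consonants /tt/ → illicit
/slul.pus/ — σ1 onset /sl/ (2→4 rises), coda /l/ ok; σ2 onset /p/, coda /s/ ok → licit
/vwewv/ — σ1 onset /vw/ (2→5 rises), coda /wv/ (2C) ok → licit
/wisl/ — σ1 onset /w/, coda /sl/ (2C) ok → licit

/sat.ta/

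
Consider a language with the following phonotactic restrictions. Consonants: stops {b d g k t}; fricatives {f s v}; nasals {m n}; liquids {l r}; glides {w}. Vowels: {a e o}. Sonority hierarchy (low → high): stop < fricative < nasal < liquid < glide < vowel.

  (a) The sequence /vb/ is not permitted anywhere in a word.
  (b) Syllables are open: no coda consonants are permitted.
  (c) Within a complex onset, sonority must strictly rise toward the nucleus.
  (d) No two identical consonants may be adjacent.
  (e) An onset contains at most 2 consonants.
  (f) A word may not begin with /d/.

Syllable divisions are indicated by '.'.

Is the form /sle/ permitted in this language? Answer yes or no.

/sle/ — σ1 onset /sl/ (2→4 rises), coda /∅/ ok → permitted

yes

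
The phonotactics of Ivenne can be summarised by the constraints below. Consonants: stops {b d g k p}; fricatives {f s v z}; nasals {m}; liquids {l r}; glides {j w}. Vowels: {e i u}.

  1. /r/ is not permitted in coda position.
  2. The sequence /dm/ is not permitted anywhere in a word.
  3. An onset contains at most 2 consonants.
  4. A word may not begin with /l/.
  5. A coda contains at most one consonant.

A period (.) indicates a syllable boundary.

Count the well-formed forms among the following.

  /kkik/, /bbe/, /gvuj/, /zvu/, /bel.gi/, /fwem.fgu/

6

/kkik/ — σ1 onset /kk/ (2C), coda /k/ ok → well-formed
/bbe/ — σ1 onset /bb/ (2C), coda /∅/ ok → well-formed
/gvuj/ — σ1 onset /gv/ (2C), coda /j/ ok → well-formed
/zvu/ — σ1 onset /zv/ (2C), coda /∅/ ok → well-formed
/bel.gi/ — σ1 onset /b/, coda /l/ ok; σ2 onset /g/, coda /∅/ ok → well-formed
/fwem.fgu/ — σ1 onset /fw/ (2C), coda /m/ ok; σ2 onset /fg/ (2C), coda /∅/ ok → well-formed
Well-formed: /kkik/, /bbe/, /gvuj/, /zvu/, /bel.gi/, /fwem.fgu/ → 6.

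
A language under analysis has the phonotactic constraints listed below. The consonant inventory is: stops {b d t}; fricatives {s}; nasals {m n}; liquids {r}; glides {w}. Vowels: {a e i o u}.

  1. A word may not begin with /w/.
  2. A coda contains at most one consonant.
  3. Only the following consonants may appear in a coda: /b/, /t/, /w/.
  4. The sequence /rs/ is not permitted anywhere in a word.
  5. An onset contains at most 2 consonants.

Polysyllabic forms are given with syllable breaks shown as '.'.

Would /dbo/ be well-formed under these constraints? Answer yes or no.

yes

/dbo/ — σ1 onset /db/ (2C), coda /∅/ ok → well-formed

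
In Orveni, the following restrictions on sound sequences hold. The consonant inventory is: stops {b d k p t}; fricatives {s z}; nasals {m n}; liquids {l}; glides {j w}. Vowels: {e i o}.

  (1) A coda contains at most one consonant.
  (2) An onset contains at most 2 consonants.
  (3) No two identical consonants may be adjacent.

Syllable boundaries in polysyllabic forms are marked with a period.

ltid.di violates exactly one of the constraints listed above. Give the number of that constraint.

ltid.di: adjacent identical consonants /dd/.
This is a violation of constraint 3: "No two identical consonants may be adjacent."
The remaining constraints (1, 2) are satisfied.

3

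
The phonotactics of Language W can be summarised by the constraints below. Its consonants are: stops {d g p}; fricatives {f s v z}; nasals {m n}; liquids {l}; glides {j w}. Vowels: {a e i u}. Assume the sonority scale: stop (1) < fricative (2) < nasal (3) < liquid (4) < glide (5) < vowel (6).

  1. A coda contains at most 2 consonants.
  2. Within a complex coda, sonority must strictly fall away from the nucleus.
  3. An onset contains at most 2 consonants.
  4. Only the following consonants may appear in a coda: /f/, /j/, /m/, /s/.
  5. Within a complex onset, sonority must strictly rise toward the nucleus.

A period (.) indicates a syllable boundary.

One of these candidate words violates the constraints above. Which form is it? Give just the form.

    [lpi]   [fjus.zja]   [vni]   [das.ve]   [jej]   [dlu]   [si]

[lpi] — violates constraint 5: syllable 1 onset /lp/: /l/ (liquid, 4) → /p/ (stop, 1) does not rise → ill-formed
[fjus.zja] — σ1 onset /fj/ (2→5 rises), coda /s/ ok; σ2 onset /zj/ (2→5 rises), coda /∅/ ok → well-formed
[vni] — σ1 onset /vn/ (2→3 rises), coda /∅/ ok → well-formed
[das.ve] — σ1 onset /d/, coda /s/ ok; σ2 onset /v/, coda /∅/ ok → well-formed
[jej] — σ1 onset /j/, coda /j/ ok → well-formed
[dlu] — σ1 onset /dl/ (1→4 rises), coda /∅/ ok → well-formed
[si] — σ1 onset /s/, coda /∅/ ok → well-formed

[lpi]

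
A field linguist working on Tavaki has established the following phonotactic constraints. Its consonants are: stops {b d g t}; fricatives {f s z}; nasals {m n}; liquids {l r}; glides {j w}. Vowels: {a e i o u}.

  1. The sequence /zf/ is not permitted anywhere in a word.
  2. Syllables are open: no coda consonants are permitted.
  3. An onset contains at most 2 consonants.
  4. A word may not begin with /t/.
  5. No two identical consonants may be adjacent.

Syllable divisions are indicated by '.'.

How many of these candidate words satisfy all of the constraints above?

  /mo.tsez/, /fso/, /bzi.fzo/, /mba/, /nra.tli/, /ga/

5

/mo.tsez/ — violates constraint 2: syllable 2 coda /z/ has 1 consonant (> 0) → ill-formed
/fso/ — σ1 onset /fs/ (2C), coda /∅/ ok → well-formed
/bzi.fzo/ — σ1 onset /bz/ (2C), coda /∅/ ok; σ2 onset /fz/ (2C), coda /∅/ ok → well-formed
/mba/ — σ1 onset /mb/ (2C), coda /∅/ ok → well-formed
/nra.tli/ — σ1 onset /nr/ (2C), coda /∅/ ok; σ2 onset /tl/ (2C), coda /∅/ ok → well-formed
/ga/ — σ1 onset /g/, coda /∅/ ok → well-formed
Well-formed: /fso/, /bzi.fzo/, /mba/, /nra.tli/, /ga/ → 5.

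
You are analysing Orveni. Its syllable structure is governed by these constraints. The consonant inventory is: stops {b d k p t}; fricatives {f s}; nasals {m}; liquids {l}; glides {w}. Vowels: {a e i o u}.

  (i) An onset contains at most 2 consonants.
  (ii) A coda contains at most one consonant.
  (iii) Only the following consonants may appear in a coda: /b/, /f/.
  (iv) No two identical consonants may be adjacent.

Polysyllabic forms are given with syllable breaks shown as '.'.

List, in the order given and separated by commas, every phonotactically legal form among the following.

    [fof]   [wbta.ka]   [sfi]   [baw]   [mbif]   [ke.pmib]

[fof], [sfi], [mbif], [ke.pmib]

[fof] — σ1 onset /f/, coda /f/ ok → phonotactically legal
[wbta.ka] — violates constraint (i): syllable 1 onset /wbt/ has 3 consonants (> 2) → phonotactically illegal
[sfi] — σ1 onset /sf/ (2C), coda /∅/ ok → phonotactically legal
[baw] — violates constraint (iii): syllable 1 coda contains /w/, which is not a licensed coda consonant → phonotactically illegal
[mbif] — σ1 onset /mb/ (2C), coda /f/ ok → phonotactically legal
[ke.pmib] — σ1 onset /k/, coda /∅/ ok; σ2 onset /pm/ (2C), coda /b/ ok → phonotactically legal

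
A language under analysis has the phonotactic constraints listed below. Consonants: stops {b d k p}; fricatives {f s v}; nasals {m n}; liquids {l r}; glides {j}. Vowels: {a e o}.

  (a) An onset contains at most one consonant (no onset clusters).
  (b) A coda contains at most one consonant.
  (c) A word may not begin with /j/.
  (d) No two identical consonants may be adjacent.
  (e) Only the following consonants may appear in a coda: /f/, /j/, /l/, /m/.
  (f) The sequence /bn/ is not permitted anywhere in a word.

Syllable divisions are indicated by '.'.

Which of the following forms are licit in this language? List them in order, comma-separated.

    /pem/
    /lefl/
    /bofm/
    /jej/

/pem/ — σ1 onset /p/, coda /m/ ok → licit
/lefl/ — violates constraint (b): syllable 1 coda /fl/ has 2 consonants (> 1) → illicit
/bofm/ — violates constraint (b): syllable 1 coda /fm/ has 2 consonants (> 1) → illicit
/jej/ — violates constraint (c): word begins with /j/ → illicit

/pem/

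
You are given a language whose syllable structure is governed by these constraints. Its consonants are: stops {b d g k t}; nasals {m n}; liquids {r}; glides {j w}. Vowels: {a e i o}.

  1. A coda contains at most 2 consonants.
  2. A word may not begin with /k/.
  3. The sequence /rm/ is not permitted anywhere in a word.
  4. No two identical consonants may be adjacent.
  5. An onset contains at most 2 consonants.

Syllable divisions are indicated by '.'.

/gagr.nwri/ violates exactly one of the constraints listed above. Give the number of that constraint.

5

/gagr.nwri/: syllable 2 onset /nwr/ has 3 consonants (> 2).
This is a violation of constraint 5: "An onset contains at most 2 consonants."
The remaining constraints (1, 2, 3, 4) are satisfied.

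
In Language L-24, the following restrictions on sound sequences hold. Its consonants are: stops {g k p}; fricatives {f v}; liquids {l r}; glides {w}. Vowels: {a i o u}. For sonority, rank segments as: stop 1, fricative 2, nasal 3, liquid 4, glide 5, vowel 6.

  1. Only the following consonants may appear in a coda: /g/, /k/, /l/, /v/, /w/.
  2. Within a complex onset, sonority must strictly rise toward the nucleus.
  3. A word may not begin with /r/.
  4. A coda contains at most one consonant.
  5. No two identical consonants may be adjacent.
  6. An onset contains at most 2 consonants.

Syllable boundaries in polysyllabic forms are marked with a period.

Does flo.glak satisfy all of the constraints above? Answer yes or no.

flo.glak — σ1 onset /fl/ (2→4 rises), coda /∅/ ok; σ2 onset /gl/ (1→4 rises), coda /k/ ok → phonotactically legal

yes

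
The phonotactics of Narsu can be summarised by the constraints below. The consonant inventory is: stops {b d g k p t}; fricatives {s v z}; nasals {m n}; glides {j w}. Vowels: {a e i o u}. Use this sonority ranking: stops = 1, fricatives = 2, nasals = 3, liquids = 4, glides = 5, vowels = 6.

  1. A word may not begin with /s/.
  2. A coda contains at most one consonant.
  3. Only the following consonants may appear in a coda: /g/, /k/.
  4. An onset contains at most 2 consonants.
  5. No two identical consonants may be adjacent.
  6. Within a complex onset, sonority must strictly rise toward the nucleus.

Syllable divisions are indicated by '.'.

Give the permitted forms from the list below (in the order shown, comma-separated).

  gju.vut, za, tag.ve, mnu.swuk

za, tag.ve

gju.vut — violates constraint 3: syllable 2 coda contains /t/, which is not a licensed coda consonant → not permitted
za — σ1 onset /z/, coda /∅/ ok → permitted
tag.ve — σ1 onset /t/, coda /g/ ok; σ2 onset /v/, coda /∅/ ok → permitted
mnu.swuk — violates constraint 6: syllable 1 onset /mn/: /m/ (nasal, 3) → /n/ (nasal, 3) does not rise → not permitted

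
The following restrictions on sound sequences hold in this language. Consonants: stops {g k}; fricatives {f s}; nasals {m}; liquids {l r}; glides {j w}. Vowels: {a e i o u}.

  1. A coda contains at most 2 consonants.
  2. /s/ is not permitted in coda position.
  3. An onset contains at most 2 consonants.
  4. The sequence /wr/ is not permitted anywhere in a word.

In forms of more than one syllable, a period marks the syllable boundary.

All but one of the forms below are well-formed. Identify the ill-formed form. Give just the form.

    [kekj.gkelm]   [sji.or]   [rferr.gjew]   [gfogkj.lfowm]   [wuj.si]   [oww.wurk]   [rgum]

[kekj.gkelm] — σ1 onset /k/, coda /kj/ (2C) ok; σ2 onset /gk/ (2C), coda /lm/ (2C) ok → well-formed
[sji.or] — σ1 onset /sj/ (2C), coda /∅/ ok; σ2 onset /∅/, coda /r/ ok → well-formed
[rferr.gjew] — σ1 onset /rf/ (2C), coda /rr/ (2C) ok; σ2 onset /gj/ (2C), coda /w/ ok → well-formed
[gfogkj.lfowm] — violates constraint 1: syllable 1 coda /gkj/ has 3 consonants (> 2) → ill-formed
[wuj.si] — σ1 onset /w/, coda /j/ ok; σ2 onset /s/, coda /∅/ ok → well-formed
[oww.wurk] — σ1 onset /∅/, coda /ww/ (2C) ok; σ2 onset /w/, coda /rk/ (2C) ok → well-formed
[rgum] — σ1 onset /rg/ (2C), coda /m/ ok → well-formed

[gfogkj.lfowm]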